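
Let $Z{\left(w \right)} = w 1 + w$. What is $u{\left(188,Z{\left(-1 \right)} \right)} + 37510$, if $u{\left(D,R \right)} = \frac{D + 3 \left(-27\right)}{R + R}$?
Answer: $\frac{149933}{4} \approx 37483.0$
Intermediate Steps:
$Z{\left(w \right)} = 2 w$ ($Z{\left(w \right)} = w + w = 2 w$)
$u{\left(D,R \right)} = \frac{-81 + D}{2 R}$ ($u{\left(D,R \right)} = \frac{D - 81}{2 R} = \left(-81 + D\right) \frac{1}{2 R} = \frac{-81 + D}{2 R}$)
$u{\left(188,Z{\left(-1 \right)} \right)} + 37510 = \frac{-81 + 188}{2 \cdot 2 \left(-1\right)} + 37510 = \frac{1}{2} \frac{1}{-2} \cdot 107 + 37510 = \frac{1}{2} \left(- \frac{1}{2}\right) 107 + 37510 = - \frac{107}{4} + 37510 = \frac{149933}{4}$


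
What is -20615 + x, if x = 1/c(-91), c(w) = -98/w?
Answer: -288597/14 ≈ -20614.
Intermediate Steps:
x = 13/14 (x = 1/(-98/(-91)) = 1/(-98*(-1/91)) = 1/(14/13) = 13/14 ≈ 0.92857)
-20615 + x = -20615 + 13/14 = -288597/14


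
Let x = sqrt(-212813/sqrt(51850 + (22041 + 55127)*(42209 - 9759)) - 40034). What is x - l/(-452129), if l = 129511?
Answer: 129511/452129 + 100166138**(3/4)*sqrt(-1064065 - 1000850*sqrt(100166138))/500830690 ≈ 0.28645 + 200.1*I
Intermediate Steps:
x = sqrt(-40034 - 212813*sqrt(100166138)/500830690) (x = sqrt(-212813/sqrt(51850 + 77168*32450) - 40034) = sqrt(-212813/sqrt(51850 + 2504101600) - 40034) = sqrt(-212813*sqrt(100166138)/500830690 - 40034) = sqrt(-40034 - 212813*sqrt(100166138)/500830690) ≈ 200.1*I)
x - l/(-452129) = 100166138**(3/4)*sqrt(-1064065 - 1000850*sqrt(100166138))/500830690 - 129511/(-452129) = 100166138**(3/4)*sqrt(-1064065 - 1000850*sqrt(100166138))/500830690 - 129511*(-1)/452129 = 100166138**(3/4)*sqrt(-1064065 - 1000850*sqrt(100166138))/500830690 - 1*(-129511/452129) = 100166138**(3/4)*sqrt(-1064065 - 1000850*sqrt(100166138))/500830690 + 129511/452129 = 129511/452129 + 100166138**(3/4)*sqrt(-1064065 - 1000850*sqrt(100166138))/500830690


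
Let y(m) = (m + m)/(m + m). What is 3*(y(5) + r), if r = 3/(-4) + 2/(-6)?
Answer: -¼ ≈ -0.25000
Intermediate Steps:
r = -13/12 (r = 3*(-¼) + 2*(-⅙) = -¾ - ⅓ = -13/12 ≈ -1.0833)
y(m) = 1 (y(m) = (2*m)/((2*m)) = (2*m)*(1/(2*m)) = 1)
3*(y(5) + r) = 3*(1 - 13/12) = 3*(-1/12) = -¼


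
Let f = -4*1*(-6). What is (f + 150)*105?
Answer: 18270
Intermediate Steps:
f = 24 (f = -4*(-6) = 24)
(f + 150)*105 = (24 + 150)*105 = 174*105 = 18270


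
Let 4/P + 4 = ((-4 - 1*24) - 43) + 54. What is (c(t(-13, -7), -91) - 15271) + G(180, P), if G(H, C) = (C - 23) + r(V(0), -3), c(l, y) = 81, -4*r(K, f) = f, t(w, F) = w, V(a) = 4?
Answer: -1277845/84 ≈ -15212.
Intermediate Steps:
P = -4/21 (P = 4/(-4 + (((-4 - 1*24) - 43) + 54)) = 4/(-4 + (((-4 - 24) - 43) + 54)) = 4/(-4 + ((-28 - 43) + 54)) = 4/(-4 + (-71 + 54)) = 4/(-4 - 17) = 4/(-21) = 4*(-1/21) = -4/21 ≈ -0.19048)
r(K, f) = -f/4
G(H, C) = -89/4 + C (G(H, C) = (C - 23) - ¼*(-3) = (-23 + C) + ¾ = -89/4 + C)
(c(t(-13, -7), -91) - 15271) + G(180, P) = (81 - 15271) + (-89/4 - 4/21) = -15190 - 1885/84 = -1277845/84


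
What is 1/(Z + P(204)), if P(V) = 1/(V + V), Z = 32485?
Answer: 408/13253881 ≈ 3.0783e-5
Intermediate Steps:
P(V) = 1/(2*V)
1/(Z + P(204)) = 1/(32485 + (½)/204) = 1/(32485 + (½)*(1/204)) = 1/(32485 + 1/408) = 1/(13253881/408) = 408/13253881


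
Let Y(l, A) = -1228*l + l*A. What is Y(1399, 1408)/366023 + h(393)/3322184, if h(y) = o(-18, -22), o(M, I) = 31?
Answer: 836603721593/1215995754232 ≈ 0.68800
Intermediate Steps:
Y(l, A) = -1228*l + A*l
h(y) = 31
Y(1399, 1408)/366023 + h(393)/3322184 = (1399*(-1228 + 1408))/366023 + 31/3322184 = (1399*180)*(1/366023) + 31*(1/3322184) = 251820*(1/366023) + 31/3322184 = 251820/366023 + 31/3322184 = 836603721593/1215995754232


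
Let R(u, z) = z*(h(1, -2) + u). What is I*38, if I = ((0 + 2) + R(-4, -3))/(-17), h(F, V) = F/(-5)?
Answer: -2774/85 ≈ -32.635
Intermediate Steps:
h(F, V) = -F/5 (h(F, V) = F*(-⅕) = -F/5)
R(u, z) = z*(-⅕ + u) (R(u, z) = z*(-⅕*1 + u) = z*(-⅕ + u))
I = -73/85 (I = ((0 + 2) - 3*(-⅕ - 4))/(-17) = (2 - 3*(-21/5))*(-1/17) = (2 + 63/5)*(-1/17) = (73/5)*(-1/17) = -73/85 ≈ -0.85882)
I*38 = -73/85*38 = -2774/85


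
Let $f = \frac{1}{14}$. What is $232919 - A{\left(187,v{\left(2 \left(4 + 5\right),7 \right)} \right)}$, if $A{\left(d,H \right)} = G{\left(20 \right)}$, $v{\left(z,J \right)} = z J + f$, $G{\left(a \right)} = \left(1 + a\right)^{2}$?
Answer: $232478$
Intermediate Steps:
$f = \frac{1}{14} \approx 0.071429$
$v{\left(z,J \right)} = \frac{1}{14} + J z$ ($v{\left(z,J \right)} = z J + \frac{1}{14} = J z + \frac{1}{14} = \frac{1}{14} + J z$)
$A{\left(d,H \right)} = 441$ ($A{\left(d,H \right)} = \left(1 + 20\right)^{2} = 21^{2} = 441$)
$232919 - A{\left(187,v{\left(2 \left(4 + 5\right),7 \right)} \right)} = 232919 - 441 = 232478$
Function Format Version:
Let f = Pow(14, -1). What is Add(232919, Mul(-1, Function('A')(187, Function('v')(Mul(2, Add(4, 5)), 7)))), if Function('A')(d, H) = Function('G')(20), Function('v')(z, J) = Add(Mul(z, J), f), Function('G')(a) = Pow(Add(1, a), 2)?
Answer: 232478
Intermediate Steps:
f = Rational(1, 14) ≈ 0.071429
Function('v')(z, J) = Add(Rational(1, 14), Mul(J, z)) (Function('v')(z, J) = Add(Mul(z, J), Rational(1, 14)) = Add(Mul(J, z), Rational(1, 14)) = Add(Rational(1, 14), Mul(J, z)))
Function('A')(d, H) = 441 (Function('A')(d, H) = Pow(Add(1, 20), 2) = Pow(21, 2) = 441)
Add(232919, Mul(-1, Function('A')(187, Function('v')(Mul(2, Add(4, 5)), 7)))) = Add(232919, Mul(-1, 441)) = Add(232919, -441) = 232478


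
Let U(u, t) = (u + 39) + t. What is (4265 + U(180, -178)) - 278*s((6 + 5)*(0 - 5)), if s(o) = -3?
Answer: 5140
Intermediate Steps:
U(u, t) = 39 + t + u (U(u, t) = (39 + u) + t = 39 + t + u)
(4265 + U(180, -178)) - 278*s((6 + 5)*(0 - 5)) = (4265 + (39 - 178 + 180)) - 278*(-3) = (4265 + 41) + 834 = 4306 + 834 = 5140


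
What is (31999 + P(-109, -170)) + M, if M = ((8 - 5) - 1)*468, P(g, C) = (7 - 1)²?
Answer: 32971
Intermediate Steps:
P(g, C) = 36 (P(g, C) = 6² = 36)
M = 936 (M = (3 - 1)*468 = 2*468 = 936)
(31999 + P(-109, -170)) + M = (31999 + 36) + 936 = 32035 + 936 = 32971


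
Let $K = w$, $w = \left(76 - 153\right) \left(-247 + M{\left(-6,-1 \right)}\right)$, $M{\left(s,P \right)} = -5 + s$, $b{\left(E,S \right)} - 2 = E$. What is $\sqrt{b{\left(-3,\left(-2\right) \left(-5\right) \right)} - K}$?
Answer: $i \sqrt{19867} \approx 140.95 i$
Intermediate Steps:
$b{\left(E,S \right)} = 2 + E$
$w = 19866$ ($w = \left(76 - 153\right) \left(-247 - 11\right) = - 77 \left(-247 - 11\right) = \left(-77\right) \left(-258\right) = 19866$)
$K = 19866$
$\sqrt{b{\left(-3,\left(-2\right) \left(-5\right) \right)} - K} = \sqrt{\left(2 - 3\right) - 19866} = \sqrt{-1 - 19866} = \sqrt{-19867} = i \sqrt{19867}$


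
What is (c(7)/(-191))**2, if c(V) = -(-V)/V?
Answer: 1/36481 ≈ 2.7412e-5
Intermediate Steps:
c(V) = 1 (c(V) = -1*(-1) = 1)
(c(7)/(-191))**2 = (1/(-191))**2 = (1*(-1/191))**2 = (-1/191)**2 = 1/36481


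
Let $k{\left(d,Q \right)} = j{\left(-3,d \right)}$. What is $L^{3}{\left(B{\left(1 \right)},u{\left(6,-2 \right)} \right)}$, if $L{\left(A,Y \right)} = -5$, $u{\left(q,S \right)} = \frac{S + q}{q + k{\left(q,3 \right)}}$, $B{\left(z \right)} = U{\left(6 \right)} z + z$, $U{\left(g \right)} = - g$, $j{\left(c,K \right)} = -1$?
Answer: $-125$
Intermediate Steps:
$k{\left(d,Q \right)} = -1$
$B{\left(z \right)} = - 5 z$ ($B{\left(z \right)} = \left(-1\right) 6 z + z = - 6 z + z = - 5 z$)
$u{\left(q,S \right)} = \frac{S + q}{-1 + q}$ ($u{\left(q,S \right)} = \frac{S + q}{q - 1} = \frac{S + q}{-1 + q}$)
$L^{3}{\left(B{\left(1 \right)},u{\left(6,-2 \right)} \right)} = \left(-5\right)^{3} = -125$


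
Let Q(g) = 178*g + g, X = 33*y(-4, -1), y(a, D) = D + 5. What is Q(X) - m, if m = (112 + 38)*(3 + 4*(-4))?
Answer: 25578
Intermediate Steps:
y(a, D) = 5 + D
X = 132 (X = 33*(5 - 1) = 33*4 = 132)
m = -1950 (m = 150*(3 - 16) = 150*(-13) = -1950)
Q(g) = 179*g
Q(X) - m = 179*132 - 1*(-1950) = 23628 + 1950 = 25578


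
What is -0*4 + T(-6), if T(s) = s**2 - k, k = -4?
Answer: 40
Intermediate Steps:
T(s) = 4 + s**2 (T(s) = s**2 - 1*(-4) = s**2 + 4 = 4 + s**2)
-0*4 + T(-6) = -0*4 + (4 + (-6)**2) = -145*0 + (4 + 36) = 0 + 40 = 40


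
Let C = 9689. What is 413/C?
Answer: 413/9689 ≈ 0.042626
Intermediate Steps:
413/C = 413/9689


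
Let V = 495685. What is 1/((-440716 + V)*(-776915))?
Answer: -1/42706240635 ≈ -2.3416e-11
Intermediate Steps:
1/((-440716 + V)*(-776915)) = 1/((-440716 + 495685)*(-776915)) = -1/776915/54969 = (1/54969)*(-1/776915) = -1/42706240635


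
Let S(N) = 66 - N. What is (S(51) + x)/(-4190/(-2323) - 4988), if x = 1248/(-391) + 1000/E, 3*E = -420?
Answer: -1289669/1378369146 ≈ -0.00093565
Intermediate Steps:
E = -140 (E = (⅓)*(-420) = -140)
x = -28286/2737 (x = 1248/(-391) + 1000/(-140) = 1248*(-1/391) + 1000*(-1/140) = -1248/391 - 50/7 = -28286/2737 ≈ -10.335)
(S(51) + x)/(-4190/(-2323) - 4988) = ((66 - 1*51) - 28286/2737)/(-4190/(-2323) - 4988) = ((66 - 51) - 28286/2737)/(-4190*(-1/2323) - 4988) = (15 - 28286/2737)/(4190/2323 - 4988) = 12769/(2737*(-11582934/2323)) = (12769/2737)*(-2323/11582934) = -1289669/1378369146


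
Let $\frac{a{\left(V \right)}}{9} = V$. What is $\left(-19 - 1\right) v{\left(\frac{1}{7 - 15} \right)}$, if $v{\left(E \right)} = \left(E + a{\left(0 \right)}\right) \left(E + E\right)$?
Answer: $- \frac{5}{8} \approx -0.625$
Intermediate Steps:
$a{\left(V \right)} = 9 V$
$v{\left(E \right)} = 2 E^{2}$ ($v{\left(E \right)} = \left(E + 9 \cdot 0\right) \left(E + E\right) = \left(E + 0\right) 2 E = E 2 E = 2 E^{2}$)
$\left(-19 - 1\right) v{\left(\frac{1}{7 - 15} \right)} = \left(-19 - 1\right) 2 \left(\frac{1}{7 - 15}\right)^{2} = \left(-19 - 1\right) 2 \left(\frac{1}{-8}\right)^{2} = - 20 \cdot 2 \left(- \frac{1}{8}\right)^{2} = - 20 \cdot 2 \cdot \frac{1}{64} = \left(-20\right) \frac{1}{32} = - \frac{5}{8}$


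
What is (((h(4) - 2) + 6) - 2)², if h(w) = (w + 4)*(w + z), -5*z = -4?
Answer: 40804/25 ≈ 1632.2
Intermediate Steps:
z = ⅘ (z = -⅕*(-4) = ⅘ ≈ 0.80000)
h(w) = (4 + w)*(⅘ + w) (h(w) = (w + 4)*(w + ⅘) = (4 + w)*(⅘ + w))
(((h(4) - 2) + 6) - 2)² = ((((16/5 + 4² + (24/5)*4) - 2) + 6) - 2)² = ((((16/5 + 16 + 96/5) - 2) + 6) - 2)² = (((192/5 - 2) + 6) - 2)² = ((182/5 + 6) - 2)² = (212/5 - 2)² = (202/5)² = 40804/25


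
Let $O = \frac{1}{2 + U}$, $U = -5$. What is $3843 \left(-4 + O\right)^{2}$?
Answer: $72163$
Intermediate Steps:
$O = - \frac{1}{3}$ ($O = \frac{1}{2 - 5} = \frac{1}{-3} = - \frac{1}{3} \approx -0.33333$)
$3843 \left(-4 + O\right)^{2} = 3843 \left(-4 - \frac{1}{3}\right)^{2} = 3843 \left(- \frac{13}{3}\right)^{2} = 3843 \cdot \frac{169}{9} = 72163$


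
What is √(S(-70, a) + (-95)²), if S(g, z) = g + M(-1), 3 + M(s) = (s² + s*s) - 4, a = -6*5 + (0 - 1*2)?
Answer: 5*√358 ≈ 94.604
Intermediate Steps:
a = -32 (a = -30 + (0 - 2) = -30 - 2 = -32)
M(s) = -7 + 2*s² (M(s) = -3 + ((s² + s*s) - 4) = -3 + ((s² + s²) - 4) = -3 + (2*s² - 4) = -3 + (-4 + 2*s²) = -7 + 2*s²)
S(g, z) = -5 + g (S(g, z) = g + (-7 + 2*(-1)²) = g + (-7 + 2*1) = g + (-7 + 2) = g - 5 = -5 + g)
√(S(-70, a) + (-95)²) = √((-5 - 70) + (-95)²) = √(-75 + 9025) = √8950 = 5*√358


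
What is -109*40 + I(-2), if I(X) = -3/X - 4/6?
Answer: -26155/6 ≈ -4359.2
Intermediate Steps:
I(X) = -⅔ - 3/X (I(X) = -3/X - 4*⅙ = -3/X - ⅔ = -⅔ - 3/X)
-109*40 + I(-2) = -109*40 + (-⅔ - 3/(-2)) = -4360 + (-⅔ - 3*(-½)) = -4360 + (-⅔ + 3/2) = -4360 + ⅚ = -26155/6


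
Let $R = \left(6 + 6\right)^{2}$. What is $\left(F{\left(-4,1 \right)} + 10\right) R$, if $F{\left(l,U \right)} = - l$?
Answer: $2016$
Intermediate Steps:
$R = 144$ ($R = 12^{2} = 144$)
$\left(F{\left(-4,1 \right)} + 10\right) R = \left(\left(-1\right) \left(-4\right) + 10\right) 144 = \left(4 + 10\right) 144 = 14 \cdot 144 = 2016$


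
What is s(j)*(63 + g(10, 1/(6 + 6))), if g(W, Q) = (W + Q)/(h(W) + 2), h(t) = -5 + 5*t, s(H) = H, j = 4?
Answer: 35653/141 ≈ 252.86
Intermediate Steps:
g(W, Q) = (Q + W)/(-3 + 5*W) (g(W, Q) = (W + Q)/((-5 + 5*W) + 2) = (Q + W)/(-3 + 5*W))
s(j)*(63 + g(10, 1/(6 + 6))) = 4*(63 + (1/(6 + 6) + 10)/(-3 + 5*10)) = 4*(63 + (1/12 + 10)/(-3 + 50)) = 4*(63 + (1/12 + 10)/47) = 4*(63 + (1/47)*(121/12)) = 4*(63 + 121/564) = 4*(35653/564) = 35653/141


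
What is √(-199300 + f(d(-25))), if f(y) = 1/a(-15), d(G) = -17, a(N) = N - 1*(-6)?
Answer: I*√1793701/3 ≈ 446.43*I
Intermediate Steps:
a(N) = 6 + N (a(N) = N + 6 = 6 + N)
f(y) = -⅑ (f(y) = 1/(6 - 15) = 1/(-9) = -⅑)
√(-199300 + f(d(-25))) = √(-199300 - ⅑) = √(-1793701/9) = I*√1793701/3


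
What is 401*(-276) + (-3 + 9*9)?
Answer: -110598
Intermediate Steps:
401*(-276) + (-3 + 9*9) = -110676 + (-3 + 81) = -110676 + 78 = -110598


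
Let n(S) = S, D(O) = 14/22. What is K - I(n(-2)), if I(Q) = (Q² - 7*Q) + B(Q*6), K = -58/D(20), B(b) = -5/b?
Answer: -9203/84 ≈ -109.56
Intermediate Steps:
D(O) = 7/11 (D(O) = 14*(1/22) = 7/11)
K = -638/7 (K = -58/7/11 = -58*11/7 = -638/7 ≈ -91.143)
I(Q) = Q² - 7*Q - 5/(6*Q) (I(Q) = (Q² - 7*Q) - 5*1/(6*Q) = (Q² - 7*Q) - 5/(6*Q) = Q² - 7*Q - 5/(6*Q))
K - I(n(-2)) = -638/7 - ((-2)² - 7*(-2) - ⅚/(-2)) = -638/7 - (4 + 14 - ⅚*(-½)) = -638/7 - (4 + 14 + 5/12) = -638/7 - 1*221/12 = -638/7 - 221/12 = -9203/84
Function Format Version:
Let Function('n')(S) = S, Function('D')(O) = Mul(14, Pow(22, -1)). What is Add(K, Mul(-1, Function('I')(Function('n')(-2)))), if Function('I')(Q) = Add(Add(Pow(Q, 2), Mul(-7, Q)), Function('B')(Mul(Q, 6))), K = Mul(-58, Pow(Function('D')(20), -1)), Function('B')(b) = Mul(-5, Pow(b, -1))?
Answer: Rational(-9203, 84) ≈ -109.56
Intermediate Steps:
Function('D')(O) = Rational(7, 11) (Function('D')(O) = Mul(14, Rational(1, 22)) = Rational(7, 11))
K = Rational(-638, 7) (K = Mul(-58, Pow(Rational(7, 11), -1)) = Mul(-58, Rational(11, 7)) = Rational(-638, 7) ≈ -91.143)
Function('I')(Q) = Add(Pow(Q, 2), Mul(-7, Q), Mul(Rational(-5, 6), Pow(Q, -1))) (Function('I')(Q) = Add(Add(Pow(Q, 2), Mul(-7, Q)), Mul(-5, Pow(Mul(Q, 6), -1))) = Add(Add(Pow(Q, 2), Mul(-7, Q)), Mul(-5, Pow(Mul(6, Q), -1))) = Add(Add(Pow(Q, 2), Mul(-7, Q)), Mul(-5, Mul(Rational(1, 6), Pow(Q, -1)))) = Add(Add(Pow(Q, 2), Mul(-7, Q)), Mul(Rational(-5, 6), Pow(Q, -1))) = Add(Pow(Q, 2), Mul(-7, Q), Mul(Rational(-5, 6), Pow(Q, -1))))
Add(K, Mul(-1, Function('I')(Function('n')(-2)))) = Add(Rational(-638, 7), Mul(-1, Add(Pow(-2, 2), Mul(-7, -2), Mul(Rational(-5, 6), Pow(-2, -1))))) = Add(Rational(-638, 7), Mul(-1, Add(4, 14, Mul(Rational(-5, 6), Rational(-1, 2))))) = Add(Rational(-638, 7), Mul(-1, Add(4, 14, Rational(5, 12)))) = Add(Rational(-638, 7), Mul(-1, Rational(221, 12))) = Add(Rational(-638, 7), Rational(-221, 12)) = Rational(-9203, 84)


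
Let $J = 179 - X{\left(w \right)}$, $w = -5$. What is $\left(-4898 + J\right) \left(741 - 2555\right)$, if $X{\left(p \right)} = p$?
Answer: $8551196$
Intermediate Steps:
$J = 184$ ($J = 179 - -5 = 179 + 5 = 184$)
$\left(-4898 + J\right) \left(741 - 2555\right) = \left(-4898 + 184\right) \left(741 - 2555\right) = \left(-4714\right) \left(-1814\right) = 8551196$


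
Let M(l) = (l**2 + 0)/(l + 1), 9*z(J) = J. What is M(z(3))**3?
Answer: 1/1728 ≈ 0.00057870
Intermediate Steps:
z(J) = J/9
M(l) = l**2/(1 + l)
M(z(3))**3 = (((1/9)*3)**2/(1 + (1/9)*3))**3 = ((1/3)**2/(1 + 1/3))**3 = (1/(9*(4/3)))**3 = ((1/9)*(3/4))**3 = (1/12)**3 = 1/1728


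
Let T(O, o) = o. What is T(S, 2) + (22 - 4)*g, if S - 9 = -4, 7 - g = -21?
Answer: 506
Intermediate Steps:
g = 28 (g = 7 - 1*(-21) = 7 + 21 = 28)
S = 5 (S = 9 - 4 = 5)
T(S, 2) + (22 - 4)*g = 2 + (22 - 4)*28 = 2 + 18*28 = 2 + 504 = 506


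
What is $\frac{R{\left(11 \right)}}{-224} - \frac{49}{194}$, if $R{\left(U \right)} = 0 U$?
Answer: $- \frac{49}{194} \approx -0.25258$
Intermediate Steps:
$R{\left(U \right)} = 0$
$\frac{R{\left(11 \right)}}{-224} - \frac{49}{194} = \frac{0}{-224} - \frac{49}{194} = 0 \left(- \frac{1}{224}\right) - \frac{49}{194} = 0 - \frac{49}{194} = - \frac{49}{194}$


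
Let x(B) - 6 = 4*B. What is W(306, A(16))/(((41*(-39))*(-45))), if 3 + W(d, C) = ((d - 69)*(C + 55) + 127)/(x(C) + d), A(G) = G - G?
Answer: 6113/11224980 ≈ 0.00054459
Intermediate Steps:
A(G) = 0
x(B) = 6 + 4*B
W(d, C) = -3 + (127 + (-69 + d)*(55 + C))/(6 + d + 4*C) (W(d, C) = -3 + ((d - 69)*(C + 55) + 127)/((6 + 4*C) + d) = -3 + ((-69 + d)*(55 + C) + 127)/(6 + d + 4*C) = -3 + (127 + (-69 + d)*(55 + C))/(6 + d + 4*C))
W(306, A(16))/(((41*(-39))*(-45))) = ((-3686 - 81*0 + 52*306 + 0*306)/(6 + 306 + 4*0))/(((41*(-39))*(-45))) = ((-3686 + 0 + 15912 + 0)/(6 + 306 + 0))/((-1599*(-45))) = (12226/312)/71955 = ((1/312)*12226)*(1/71955) = (6113/156)*(1/71955) = 6113/11224980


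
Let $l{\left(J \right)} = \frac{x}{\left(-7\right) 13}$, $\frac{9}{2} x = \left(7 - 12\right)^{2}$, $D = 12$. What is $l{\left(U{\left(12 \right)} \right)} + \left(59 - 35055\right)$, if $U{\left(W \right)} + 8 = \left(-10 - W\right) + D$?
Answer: $- \frac{28661774}{819} \approx -34996.0$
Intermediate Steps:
$x = \frac{50}{9}$ ($x = \frac{2 \left(7 - 12\right)^{2}}{9} = \frac{2 \left(-5\right)^{2}}{9} = \frac{2}{9} \cdot 25 = \frac{50}{9} \approx 5.5556$)
$U{\left(W \right)} = -6 - W$ ($U{\left(W \right)} = -8 + \left(\left(-10 - W\right) + 12\right) = -8 - \left(-2 + W\right) = -6 - W$)
$l{\left(J \right)} = - \frac{50}{819}$ ($l{\left(J \right)} = \frac{50}{9 \left(\left(-7\right) 13\right)} = \frac{50}{9 \left(-91\right)} = \frac{50}{9} \left(- \frac{1}{91}\right) = - \frac{50}{819}$)
$l{\left(U{\left(12 \right)} \right)} + \left(59 - 35055\right) = - \frac{50}{819} + \left(59 - 35055\right) = - \frac{50}{819} - 34996 = - \frac{28661774}{819}$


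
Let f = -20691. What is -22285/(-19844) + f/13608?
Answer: -2981609/7501032 ≈ -0.39749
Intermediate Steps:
-22285/(-19844) + f/13608 = -22285/(-19844) - 20691/13608 = -22285*(-1/19844) - 20691*1/13608 = 22285/19844 - 2299/1512 = -2981609/7501032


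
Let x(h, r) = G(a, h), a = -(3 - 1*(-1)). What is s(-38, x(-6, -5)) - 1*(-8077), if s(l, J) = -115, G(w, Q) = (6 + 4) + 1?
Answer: 7962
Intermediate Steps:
a = -4 (a = -(3 + 1) = -1*4 = -4)
G(w, Q) = 11 (G(w, Q) = 10 + 1 = 11)
x(h, r) = 11
s(-38, x(-6, -5)) - 1*(-8077) = -115 - 1*(-8077) = -115 + 8077 = 7962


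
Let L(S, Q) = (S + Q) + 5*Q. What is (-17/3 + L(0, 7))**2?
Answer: 11881/9 ≈ 1320.1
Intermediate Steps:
L(S, Q) = S + 6*Q (L(S, Q) = (Q + S) + 5*Q = S + 6*Q)
(-17/3 + L(0, 7))**2 = (-17/3 + (0 + 6*7))**2 = (-17*1/3 + (0 + 42))**2 = (-17/3 + 42)**2 = (109/3)**2 = 11881/9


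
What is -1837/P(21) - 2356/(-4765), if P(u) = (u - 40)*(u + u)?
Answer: 10633393/3802470 ≈ 2.7964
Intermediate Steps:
P(u) = 2*u*(-40 + u) (P(u) = (-40 + u)*(2*u) = 2*u*(-40 + u))
-1837/P(21) - 2356/(-4765) = -1837*1/(42*(-40 + 21)) - 2356/(-4765) = -1837/(2*21*(-19)) - 2356*(-1/4765) = -1837/(-798) + 2356/4765 = -1837*(-1/798) + 2356/4765 = 1837/798 + 2356/4765 = 10633393/3802470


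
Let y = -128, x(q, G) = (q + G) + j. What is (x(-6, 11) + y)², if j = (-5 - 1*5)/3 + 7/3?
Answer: 15376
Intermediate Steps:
j = -1 (j = (-5 - 5)*(⅓) + 7*(⅓) = -10*⅓ + 7/3 = -10/3 + 7/3 = -1)
x(q, G) = -1 + G + q (x(q, G) = (q + G) - 1 = (G + q) - 1 = -1 + G + q)
(x(-6, 11) + y)² = ((-1 + 11 - 6) - 128)² = (4 - 128)² = (-124)² = 15376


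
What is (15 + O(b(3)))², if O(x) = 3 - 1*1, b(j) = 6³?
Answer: 289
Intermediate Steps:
b(j) = 216
O(x) = 2 (O(x) = 3 - 1 = 2)
(15 + O(b(3)))² = (15 + 2)² = 17² = 289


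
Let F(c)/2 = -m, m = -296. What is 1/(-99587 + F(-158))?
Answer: -1/98995 ≈ -1.0102e-5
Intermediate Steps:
F(c) = 592 (F(c) = 2*(-1*(-296)) = 2*296 = 592)
1/(-99587 + F(-158)) = 1/(-99587 + 592) = 1/(-98995) = -1/98995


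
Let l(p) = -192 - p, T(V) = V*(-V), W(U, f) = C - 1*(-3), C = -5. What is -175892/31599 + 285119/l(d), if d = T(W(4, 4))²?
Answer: -9046060817/6572592 ≈ -1376.3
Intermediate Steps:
W(U, f) = -2 (W(U, f) = -5 - 1*(-3) = -5 + 3 = -2)
T(V) = -V²
d = 16 (d = (-1*(-2)²)² = (-1*4)² = (-4)² = 16)
-175892/31599 + 285119/l(d) = -175892/31599 + 285119/(-192 - 1*16) = -175892*1/31599 + 285119/(-192 - 16) = -175892/31599 + 285119/(-208) = -175892/31599 + 285119*(-1/208) = -175892/31599 - 285119/208 = -9046060817/6572592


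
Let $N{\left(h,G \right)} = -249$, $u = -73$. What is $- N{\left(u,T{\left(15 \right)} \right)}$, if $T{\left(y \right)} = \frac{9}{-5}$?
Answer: $249$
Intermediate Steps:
$T{\left(y \right)} = - \frac{9}{5}$ ($T{\left(y \right)} = 9 \left(- \frac{1}{5}\right) = - \frac{9}{5}$)
$- N{\left(u,T{\left(15 \right)} \right)} = \left(-1\right) \left(-249\right) = 249$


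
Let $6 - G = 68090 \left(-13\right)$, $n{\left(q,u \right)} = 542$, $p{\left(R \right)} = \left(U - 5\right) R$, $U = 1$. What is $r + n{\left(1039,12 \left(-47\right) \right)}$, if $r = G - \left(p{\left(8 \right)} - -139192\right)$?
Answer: $746558$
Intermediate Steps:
$p{\left(R \right)} = - 4 R$ ($p{\left(R \right)} = \left(1 - 5\right) R = - 4 R$)
$G = 885176$ ($G = 6 - 68090 \left(-13\right) = 6 - -885170 = 6 + 885170 = 885176$)
$r = 746016$ ($r = 885176 - \left(\left(-4\right) 8 - -139192\right) = 885176 - \left(-32 + 139192\right) = 885176 - 139160 = 746016$)
$r + n{\left(1039,12 \left(-47\right) \right)} = 746016 + 542 = 746558$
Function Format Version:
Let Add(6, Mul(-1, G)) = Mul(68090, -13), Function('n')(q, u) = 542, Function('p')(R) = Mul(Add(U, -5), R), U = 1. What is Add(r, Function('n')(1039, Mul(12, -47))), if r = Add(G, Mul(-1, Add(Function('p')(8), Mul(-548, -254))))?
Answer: 746558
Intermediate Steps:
Function('p')(R) = Mul(-4, R) (Function('p')(R) = Mul(Add(1, -5), R) = Mul(-4, R))
G = 885176 (G = Add(6, Mul(-1, Mul(68090, -13))) = Add(6, Mul(-1, -885170)) = Add(6, 885170) = 885176)
r = 746016 (r = Add(885176, Mul(-1, Add(Mul(-4, 8), Mul(-548, -254)))) = Add(885176, Mul(-1, Add(-32, 139192))) = Add(885176, Mul(-1, 139160)) = Add(885176, -139160) = 746016)
Add(r, Function('n')(1039, Mul(12, -47))) = Add(746016, 542) = 746558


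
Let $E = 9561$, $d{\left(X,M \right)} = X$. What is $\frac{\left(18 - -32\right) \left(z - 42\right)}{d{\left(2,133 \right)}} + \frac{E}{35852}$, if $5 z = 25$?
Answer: $- \frac{33153539}{35852} \approx -924.73$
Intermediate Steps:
$z = 5$ ($z = \frac{1}{5} \cdot 25 = 5$)
$\frac{\left(18 - -32\right) \left(z - 42\right)}{d{\left(2,133 \right)}} + \frac{E}{35852} = \frac{\left(18 - -32\right) \left(5 - 42\right)}{2} + \frac{9561}{35852} = \left(18 + 32\right) \left(-37\right) \frac{1}{2} + 9561 \cdot \frac{1}{35852} = 50 \left(-37\right) \frac{1}{2} + \frac{9561}{35852} = \left(-1850\right) \frac{1}{2} + \frac{9561}{35852} = -925 + \frac{9561}{35852} = - \frac{33153539}{35852}$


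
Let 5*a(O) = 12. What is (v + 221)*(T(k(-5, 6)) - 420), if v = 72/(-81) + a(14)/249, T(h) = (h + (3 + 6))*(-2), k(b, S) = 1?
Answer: -72349288/747 ≈ -96853.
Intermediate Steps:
a(O) = 12/5 (a(O) = (1/5)*12 = 12/5)
T(h) = -18 - 2*h (T(h) = (h + 9)*(-2) = (9 + h)*(-2) = -18 - 2*h)
v = -3284/3735 (v = 72/(-81) + (12/5)/249 = 72*(-1/81) + (12/5)*(1/249) = -8/9 + 4/415 = -3284/3735 ≈ -0.87925)
(v + 221)*(T(k(-5, 6)) - 420) = (-3284/3735 + 221)*((-18 - 2*1) - 420) = 822151*((-18 - 2) - 420)/3735 = 822151*(-20 - 420)/3735 = (822151/3735)*(-440) = -72349288/747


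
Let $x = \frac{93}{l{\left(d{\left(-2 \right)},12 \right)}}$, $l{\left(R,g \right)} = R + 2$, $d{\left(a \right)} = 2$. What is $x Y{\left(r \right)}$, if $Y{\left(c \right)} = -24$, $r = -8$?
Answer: $-558$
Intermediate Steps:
$l{\left(R,g \right)} = 2 + R$
$x = \frac{93}{4}$ ($x = \frac{93}{2 + 2} = \frac{93}{4} \approx 23.25$)
$x Y{\left(r \right)} = \frac{93}{4} \left(-24\right) = -558$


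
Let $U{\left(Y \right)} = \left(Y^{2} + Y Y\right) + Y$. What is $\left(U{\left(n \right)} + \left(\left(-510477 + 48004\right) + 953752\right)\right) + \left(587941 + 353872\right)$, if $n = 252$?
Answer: $1560352$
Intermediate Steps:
$U{\left(Y \right)} = Y + 2 Y^{2}$ ($U{\left(Y \right)} = \left(Y^{2} + Y^{2}\right) + Y = 2 Y^{2} + Y = Y + 2 Y^{2}$)
$\left(U{\left(n \right)} + \left(\left(-510477 + 48004\right) + 953752\right)\right) + \left(587941 + 353872\right) = \left(252 \left(1 + 2 \cdot 252\right) + \left(\left(-510477 + 48004\right) + 953752\right)\right) + \left(587941 + 353872\right) = \left(252 \left(1 + 504\right) + \left(-462473 + 953752\right)\right) + 941813 = \left(252 \cdot 505 + 491279\right) + 941813 = \left(127260 + 491279\right) + 941813 = 618539 + 941813 = 1560352$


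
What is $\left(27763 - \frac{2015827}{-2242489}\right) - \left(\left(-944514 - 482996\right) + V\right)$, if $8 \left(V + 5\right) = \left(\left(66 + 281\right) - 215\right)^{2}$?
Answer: $\frac{3258562781727}{2242489} \approx 1.4531 \cdot 10^{6}$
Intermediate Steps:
$V = 2173$ ($V = -5 + \frac{\left(\left(66 + 281\right) - 215\right)^{2}}{8} = -5 + \frac{\left(347 - 215\right)^{2}}{8} = -5 + \frac{132^{2}}{8} = -5 + \frac{1}{8} \cdot 17424 = -5 + 2178 = 2173$)
$\left(27763 - \frac{2015827}{-2242489}\right) - \left(\left(-944514 - 482996\right) + V\right) = \left(27763 - \frac{2015827}{-2242489}\right) - \left(\left(-944514 - 482996\right) + 2173\right) = \left(27763 - - \frac{2015827}{2242489}\right) - \left(-1427510 + 2173\right) = \left(27763 + \frac{2015827}{2242489}\right) - -1425337 = \frac{62260237934}{2242489} + 1425337 = \frac{3258562781727}{2242489}$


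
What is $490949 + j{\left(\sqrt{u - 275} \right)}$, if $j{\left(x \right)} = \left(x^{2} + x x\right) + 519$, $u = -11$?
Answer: $490896$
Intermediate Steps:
$j{\left(x \right)} = 519 + 2 x^{2}$ ($j{\left(x \right)} = \left(x^{2} + x^{2}\right) + 519 = 2 x^{2} + 519 = 519 + 2 x^{2}$)
$490949 + j{\left(\sqrt{u - 275} \right)} = 490949 + \left(519 + 2 \left(\sqrt{-11 - 275}\right)^{2}\right) = 490949 + \left(519 + 2 \left(\sqrt{-286}\right)^{2}\right) = 490949 + \left(519 + 2 \left(i \sqrt{286}\right)^{2}\right) = 490949 + \left(519 + 2 \left(-286\right)\right) = 490949 + \left(519 - 572\right) = 490949 - 53 = 490896$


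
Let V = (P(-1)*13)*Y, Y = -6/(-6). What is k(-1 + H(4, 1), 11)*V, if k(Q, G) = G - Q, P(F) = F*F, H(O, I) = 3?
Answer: 117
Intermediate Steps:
Y = 1 (Y = -6*(-1/6) = 1)
P(F) = F**2
V = 13 (V = ((-1)**2*13)*1 = (1*13)*1 = 13*1 = 13)
k(-1 + H(4, 1), 11)*V = (11 - (-1 + 3))*13 = (11 - 1*2)*13 = (11 - 2)*13 = 9*13 = 117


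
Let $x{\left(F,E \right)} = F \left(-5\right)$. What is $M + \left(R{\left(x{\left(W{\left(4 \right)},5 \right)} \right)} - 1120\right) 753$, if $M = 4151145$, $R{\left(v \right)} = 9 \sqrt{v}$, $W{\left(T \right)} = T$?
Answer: $3307785 + 13554 i \sqrt{5} \approx 3.3078 \cdot 10^{6} + 30308.0 i$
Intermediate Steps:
$x{\left(F,E \right)} = - 5 F$
$M + \left(R{\left(x{\left(W{\left(4 \right)},5 \right)} \right)} - 1120\right) 753 = 4151145 + \left(9 \sqrt{\left(-5\right) 4} - 1120\right) 753 = 4151145 + \left(9 \sqrt{-20} - 1120\right) 753 = 4151145 + \left(9 \cdot 2 i \sqrt{5} - 1120\right) 753 = 4151145 + \left(18 i \sqrt{5} - 1120\right) 753 = 4151145 + \left(-1120 + 18 i \sqrt{5}\right) 753 = 4151145 - \left(843360 - 13554 i \sqrt{5}\right) = 3307785 + 13554 i \sqrt{5}$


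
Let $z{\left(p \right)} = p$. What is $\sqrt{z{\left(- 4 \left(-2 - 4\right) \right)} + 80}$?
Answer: $2 \sqrt{26} \approx 10.198$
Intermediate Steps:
$\sqrt{z{\left(- 4 \left(-2 - 4\right) \right)} + 80} = \sqrt{- 4 \left(-2 - 4\right) + 80} = \sqrt{\left(-4\right) \left(-6\right) + 80} = \sqrt{24 + 80} = \sqrt{104} = 2 \sqrt{26}$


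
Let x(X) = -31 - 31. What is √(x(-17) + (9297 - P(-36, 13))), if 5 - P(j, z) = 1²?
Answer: √9231 ≈ 96.078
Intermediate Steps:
x(X) = -62
P(j, z) = 4 (P(j, z) = 5 - 1*1² = 5 - 1*1 = 5 - 1 = 4)
√(x(-17) + (9297 - P(-36, 13))) = √(-62 + (9297 - 1*4)) = √(-62 + (9297 - 4)) = √(-62 + 9293) = √9231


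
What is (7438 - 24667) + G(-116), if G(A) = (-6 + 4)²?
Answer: -17225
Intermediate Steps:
G(A) = 4 (G(A) = (-2)² = 4)
(7438 - 24667) + G(-116) = (7438 - 24667) + 4 = -17229 + 4 = -17225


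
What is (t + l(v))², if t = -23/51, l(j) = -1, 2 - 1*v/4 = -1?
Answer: 5476/2601 ≈ 2.1053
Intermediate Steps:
v = 12 (v = 8 - 4*(-1) = 8 + 4 = 12)
t = -23/51 (t = -23*1/51 = -23/51 ≈ -0.45098)
(t + l(v))² = (-23/51 - 1)² = (-74/51)² = 5476/2601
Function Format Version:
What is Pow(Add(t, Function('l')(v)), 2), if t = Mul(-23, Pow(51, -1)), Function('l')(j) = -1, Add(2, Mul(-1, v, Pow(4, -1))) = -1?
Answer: Rational(5476, 2601) ≈ 2.1053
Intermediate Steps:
v = 12 (v = Add(8, Mul(-4, -1)) = Add(8, 4) = 12)
t = Rational(-23, 51) (t = Mul(-23, Rational(1, 51)) = Rational(-23, 51) ≈ -0.45098)
Pow(Add(t, Function('l')(v)), 2) = Pow(Add(Rational(-23, 51), -1), 2) = Pow(Rational(-74, 51), 2) = Rational(5476, 2601)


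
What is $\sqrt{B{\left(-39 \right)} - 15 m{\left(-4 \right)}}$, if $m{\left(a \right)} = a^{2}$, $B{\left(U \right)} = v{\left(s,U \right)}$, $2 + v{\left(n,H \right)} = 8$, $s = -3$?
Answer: $3 i \sqrt{26} \approx 15.297 i$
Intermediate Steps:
$v{\left(n,H \right)} = 6$ ($v{\left(n,H \right)} = -2 + 8 = 6$)
$B{\left(U \right)} = 6$
$\sqrt{B{\left(-39 \right)} - 15 m{\left(-4 \right)}} = \sqrt{6 - 15 \left(-4\right)^{2}} = \sqrt{6 - 240} = \sqrt{-234} = 3 i \sqrt{26}$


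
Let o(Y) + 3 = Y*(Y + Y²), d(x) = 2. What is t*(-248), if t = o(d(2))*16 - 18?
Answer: -31248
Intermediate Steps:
o(Y) = -3 + Y*(Y + Y²)
t = 126 (t = (-3 + 2² + 2³)*16 - 18 = (-3 + 4 + 8)*16 - 18 = 9*16 - 18 = 144 - 18 = 126)
t*(-248) = 126*(-248) = -31248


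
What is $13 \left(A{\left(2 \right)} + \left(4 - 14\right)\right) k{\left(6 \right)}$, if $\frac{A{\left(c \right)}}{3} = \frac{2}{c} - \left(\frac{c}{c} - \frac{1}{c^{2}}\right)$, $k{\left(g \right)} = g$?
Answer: $- \frac{1443}{2} \approx -721.5$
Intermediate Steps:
$A{\left(c \right)} = -3 + \frac{3}{c^{2}} + \frac{6}{c}$ ($A{\left(c \right)} = 3 \left(\frac{2}{c} - \left(\frac{c}{c} - \frac{1}{c^{2}}\right)\right) = 3 \left(\frac{2}{c} - \left(1 - \frac{1}{c^{2}}\right)\right) = 3 \left(-1 + \frac{1}{c^{2}} + \frac{2}{c}\right) = -3 + \frac{3}{c^{2}} + \frac{6}{c}$)
$13 \left(A{\left(2 \right)} + \left(4 - 14\right)\right) k{\left(6 \right)} = 13 \left(\left(-3 + \frac{3}{4} + \frac{6}{2}\right) + \left(4 - 14\right)\right) 6 = 13 \left(\left(-3 + 3 \cdot \frac{1}{4} + 6 \cdot \frac{1}{2}\right) + \left(4 - 14\right)\right) 6 = 13 \left(\left(-3 + \frac{3}{4} + 3\right) - 10\right) 6 = 13 \left(\frac{3}{4} - 10\right) 6 = 13 \left(\left(- \frac{37}{4}\right) 6\right) = 13 \left(- \frac{111}{2}\right) = - \frac{1443}{2}$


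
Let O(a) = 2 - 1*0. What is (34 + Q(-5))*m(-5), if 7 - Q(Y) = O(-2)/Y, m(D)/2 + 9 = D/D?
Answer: -3312/5 ≈ -662.40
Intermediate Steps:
O(a) = 2 (O(a) = 2 + 0 = 2)
m(D) = -16 (m(D) = -18 + 2*(D/D) = -18 + 2*1 = -18 + 2 = -16)
Q(Y) = 7 - 2/Y
(34 + Q(-5))*m(-5) = (34 + (7 - 2/(-5)))*(-16) = (34 + (7 - 2*(-⅕)))*(-16) = (34 + (7 + ⅖))*(-16) = (34 + 37/5)*(-16) = (207/5)*(-16) = -3312/5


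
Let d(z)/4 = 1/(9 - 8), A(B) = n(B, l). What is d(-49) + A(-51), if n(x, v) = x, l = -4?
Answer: -47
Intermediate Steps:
A(B) = B
d(z) = 4 (d(z) = 4/(9 - 8) = 4/1 = 4*1 = 4)
d(-49) + A(-51) = 4 - 51 = -47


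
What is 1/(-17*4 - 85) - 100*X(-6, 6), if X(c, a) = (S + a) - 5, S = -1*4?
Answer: 45899/153 ≈ 299.99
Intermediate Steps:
S = -4
X(c, a) = -9 + a (X(c, a) = (-4 + a) - 5 = -9 + a)
1/(-17*4 - 85) - 100*X(-6, 6) = 1/(-17*4 - 85) - 100*(-9 + 6) = 1/(-68 - 85) - 100*(-3) = 1/(-153) + 300 = -1/153 + 300 = 45899/153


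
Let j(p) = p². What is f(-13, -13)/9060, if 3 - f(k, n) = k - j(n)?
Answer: 37/1812 ≈ 0.020419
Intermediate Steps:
f(k, n) = 3 + n² - k (f(k, n) = 3 - (k - n²) = 3 + (n² - k) = 3 + n² - k)
f(-13, -13)/9060 = (3 + (-13)² - 1*(-13))/9060 = (3 + 169 + 13)*(1/9060) = 185*(1/9060) = 37/1812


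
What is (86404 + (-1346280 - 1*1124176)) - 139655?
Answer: -2523707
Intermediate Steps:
(86404 + (-1346280 - 1*1124176)) - 139655 = (86404 + (-1346280 - 1124176)) - 139655 = (86404 - 2470456) - 139655 = -2384052 - 139655 = -2523707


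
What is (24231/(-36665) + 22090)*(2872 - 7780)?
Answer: -3975016778052/36665 ≈ -1.0841e+8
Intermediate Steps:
(24231/(-36665) + 22090)*(2872 - 7780) = (24231*(-1/36665) + 22090)*(-4908) = (-24231/36665 + 22090)*(-4908) = (809905619/36665)*(-4908) = -3975016778052/36665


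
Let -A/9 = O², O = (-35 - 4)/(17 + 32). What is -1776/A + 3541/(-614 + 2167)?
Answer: 2223579359/7086339 ≈ 313.78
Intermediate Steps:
O = -39/49 ≈ -0.79592
A = -13689/2401 (A = -9*(-39/49)² = -9*1521/2401 = -13689/2401 ≈ -5.7014)
-1776/A + 3541/(-614 + 2167) = -1776/(-13689/2401) + 3541/(-614 + 2167) = -1776*(-2401/13689) + 3541/1553 = 1421392/4563 + 3541*(1/1553) = 1421392/4563 + 3541/1553 = 2223579359/7086339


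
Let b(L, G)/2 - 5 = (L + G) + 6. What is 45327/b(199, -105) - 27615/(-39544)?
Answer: 299701673/1384040 ≈ 216.54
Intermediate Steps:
b(L, G) = 22 + 2*G + 2*L (b(L, G) = 10 + 2*((L + G) + 6) = 10 + 2*((G + L) + 6) = 10 + 2*(6 + G + L) = 10 + (12 + 2*G + 2*L) = 22 + 2*G + 2*L)
45327/b(199, -105) - 27615/(-39544) = 45327/(22 + 2*(-105) + 2*199) - 27615/(-39544) = 45327/(22 - 210 + 398) - 27615*(-1/39544) = 45327/210 + 27615/39544 = 45327*(1/210) + 27615/39544 = 15109/70 + 27615/39544 = 299701673/1384040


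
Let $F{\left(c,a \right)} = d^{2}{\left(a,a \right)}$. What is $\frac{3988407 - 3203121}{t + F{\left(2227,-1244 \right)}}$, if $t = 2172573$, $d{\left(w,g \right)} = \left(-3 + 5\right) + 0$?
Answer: $\frac{785286}{2172577} \approx 0.36145$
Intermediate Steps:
$d{\left(w,g \right)} = 2$ ($d{\left(w,g \right)} = 2 + 0 = 2$)
$F{\left(c,a \right)} = 4$ ($F{\left(c,a \right)} = 2^{2} = 4$)
$\frac{3988407 - 3203121}{t + F{\left(2227,-1244 \right)}} = \frac{3988407 - 3203121}{2172573 + 4} = \frac{785286}{2172577}$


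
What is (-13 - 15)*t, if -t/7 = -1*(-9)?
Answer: 1764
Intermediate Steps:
t = -63 (t = -(-7)*(-9) = -7*9 = -63)
(-13 - 15)*t = (-13 - 15)*(-63) = -28*(-63) = 1764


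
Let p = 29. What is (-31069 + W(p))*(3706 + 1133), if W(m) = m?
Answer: -150202560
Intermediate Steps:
(-31069 + W(p))*(3706 + 1133) = (-31069 + 29)*(3706 + 1133) = -31040*4839 = -150202560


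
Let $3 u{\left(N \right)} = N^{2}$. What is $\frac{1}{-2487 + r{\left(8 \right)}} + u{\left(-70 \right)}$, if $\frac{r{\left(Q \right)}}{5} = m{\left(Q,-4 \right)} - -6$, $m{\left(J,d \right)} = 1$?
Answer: $\frac{12014797}{7356} \approx 1633.3$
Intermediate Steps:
$u{\left(N \right)} = \frac{N^{2}}{3}$
$r{\left(Q \right)} = 35$ ($r{\left(Q \right)} = 5 \left(1 - -6\right) = 5 \left(1 + 6\right) = 5 \cdot 7 = 35$)
$\frac{1}{-2487 + r{\left(8 \right)}} + u{\left(-70 \right)} = \frac{1}{-2487 + 35} + \frac{\left(-70\right)^{2}}{3} = \frac{1}{-2452} + \frac{1}{3} \cdot 4900 = - \frac{1}{2452} + \frac{4900}{3} = \frac{12014797}{7356}$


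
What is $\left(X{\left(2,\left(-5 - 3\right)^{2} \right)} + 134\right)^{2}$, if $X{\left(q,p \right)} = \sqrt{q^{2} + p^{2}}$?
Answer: $22056 + 2680 \sqrt{41} \approx 39216.0$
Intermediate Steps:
$X{\left(q,p \right)} = \sqrt{p^{2} + q^{2}}$
$\left(X{\left(2,\left(-5 - 3\right)^{2} \right)} + 134\right)^{2} = \left(\sqrt{\left(\left(-5 - 3\right)^{2}\right)^{2} + 2^{2}} + 134\right)^{2} = \left(\sqrt{\left(\left(-8\right)^{2}\right)^{2} + 4} + 134\right)^{2} = \left(\sqrt{64^{2} + 4} + 134\right)^{2} = \left(\sqrt{4096 + 4} + 134\right)^{2} = \left(\sqrt{4100} + 134\right)^{2} = \left(10 \sqrt{41} + 134\right)^{2} = \left(134 + 10 \sqrt{41}\right)^{2}$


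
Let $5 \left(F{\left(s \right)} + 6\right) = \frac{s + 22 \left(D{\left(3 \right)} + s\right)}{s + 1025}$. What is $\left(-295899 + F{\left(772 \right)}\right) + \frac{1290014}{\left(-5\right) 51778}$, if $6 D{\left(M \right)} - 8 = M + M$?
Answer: $- \frac{206495846101054}{697837995} \approx -2.9591 \cdot 10^{5}$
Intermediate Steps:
$D{\left(M \right)} = \frac{4}{3} + \frac{M}{3}$ ($D{\left(M \right)} = \frac{4}{3} + \frac{M + M}{6} = \frac{4}{3} + \frac{2 M}{6} = \frac{4}{3} + \frac{M}{3}$)
$F{\left(s \right)} = -6 + \frac{\frac{154}{3} + 23 s}{5 \left(1025 + s\right)}$ ($F{\left(s \right)} = -6 + \frac{\left(s + 22 \left(\left(\frac{4}{3} + \frac{1}{3} \cdot 3\right) + s\right)\right) \frac{1}{s + 1025}}{5} = -6 + \frac{\left(s + 22 \left(\left(\frac{4}{3} + 1\right) + s\right)\right) \frac{1}{1025 + s}}{5} = -6 + \frac{\left(s + 22 \left(\frac{7}{3} + s\right)\right) \frac{1}{1025 + s}}{5} = -6 + \frac{\left(s + \left(\frac{154}{3} + 22 s\right)\right) \frac{1}{1025 + s}}{5} = -6 + \frac{\left(\frac{154}{3} + 23 s\right) \frac{1}{1025 + s}}{5} = -6 + \frac{\frac{1}{1025 + s} \left(\frac{154}{3} + 23 s\right)}{5} = -6 + \frac{\frac{154}{3} + 23 s}{5 \left(1025 + s\right)}$)
$\left(-295899 + F{\left(772 \right)}\right) + \frac{1290014}{\left(-5\right) 51778} = \left(-295899 + \frac{-92096 - 16212}{15 \left(1025 + 772\right)}\right) + \frac{1290014}{\left(-5\right) 51778} = \left(-295899 + \frac{-92096 - 16212}{15 \cdot 1797}\right) + \frac{1290014}{-258890} = \left(-295899 + \frac{1}{15} \cdot \frac{1}{1797} \left(-108308\right)\right) + 1290014 \left(- \frac{1}{258890}\right) = \left(-295899 - \frac{108308}{26955}\right) - \frac{645007}{129445} = - \frac{7976065853}{26955} - \frac{645007}{129445} = - \frac{206495846101054}{697837995}$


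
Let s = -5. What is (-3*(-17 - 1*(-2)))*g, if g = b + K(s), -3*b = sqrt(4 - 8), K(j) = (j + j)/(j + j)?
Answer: 45 - 30*I ≈ 45.0 - 30.0*I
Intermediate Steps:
K(j) = 1 (K(j) = (2*j)/((2*j)) = (2*j)*(1/(2*j)) = 1)
b = -2*I/3 (b = -sqrt(4 - 8)/3 = -2*I/3 ≈ -0.66667*I)
g = 1 - 2*I/3 (g = -2*I/3 + 1 = 1 - 2*I/3 ≈ 1.0 - 0.66667*I)
(-3*(-17 - 1*(-2)))*g = (-3*(-17 - 1*(-2)))*(1 - 2*I/3) = (-3*(-17 + 2))*(1 - 2*I/3) = (-3*(-15))*(1 - 2*I/3) = 45*(1 - 2*I/3) = 45 - 30*I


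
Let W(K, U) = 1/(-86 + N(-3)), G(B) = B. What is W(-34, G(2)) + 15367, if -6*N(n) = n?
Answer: 2627755/171 ≈ 15367.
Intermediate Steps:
N(n) = -n/6
W(K, U) = -2/171 (W(K, U) = 1/(-86 - ⅙*(-3)) = 1/(-86 + ½) = 1/(-171/2) = -2/171)
W(-34, G(2)) + 15367 = -2/171 + 15367 = 2627755/171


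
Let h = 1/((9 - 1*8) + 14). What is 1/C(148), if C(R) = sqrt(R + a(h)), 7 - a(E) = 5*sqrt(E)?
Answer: sqrt(3)/sqrt(465 - sqrt(15)) ≈ 0.080659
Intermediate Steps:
h = 1/15 (h = 1/((9 - 8) + 14) = 1/(1 + 14) = 1/15 ≈ 0.066667)
a(E) = 7 - 5*sqrt(E)
C(R) = sqrt(7 + R - sqrt(15)/3) (C(R) = sqrt(R + (7 - sqrt(15)/3)) = sqrt(7 + R - sqrt(15)/3))
1/C(148) = 1/(sqrt(63 - 3*sqrt(15) + 9*148)/3) = 1/(sqrt(63 - 3*sqrt(15) + 1332)/3) = 1/(sqrt(1395 - 3*sqrt(15))/3) = 3/sqrt(1395 - 3*sqrt(15))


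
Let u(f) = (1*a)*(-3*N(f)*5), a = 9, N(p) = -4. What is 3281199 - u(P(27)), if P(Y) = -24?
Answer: 3280659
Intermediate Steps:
u(f) = 540 (u(f) = (1*9)*(-3*(-4)*5) = 9*(12*5) = 9*60 = 540)
3281199 - u(P(27)) = 3281199 - 1*540 = 3281199 - 540 = 3280659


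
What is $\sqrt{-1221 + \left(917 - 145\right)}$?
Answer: $i \sqrt{449} \approx 21.19 i$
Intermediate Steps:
$\sqrt{-1221 + \left(917 - 145\right)} = \sqrt{-1221 + 772} = \sqrt{-449} = i \sqrt{449}$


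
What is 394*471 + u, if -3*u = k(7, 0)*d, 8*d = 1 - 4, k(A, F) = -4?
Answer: 371147/2 ≈ 1.8557e+5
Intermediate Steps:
d = -3/8 (d = (1 - 4)/8 = (⅛)*(-3) = -3/8 ≈ -0.37500)
u = -½ (u = -(-4)*(-3)/(3*8) = -⅓*3/2 = -½ ≈ -0.50000)
394*471 + u = 394*471 - ½ = 185574 - ½ = 371147/2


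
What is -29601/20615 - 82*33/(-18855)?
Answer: -33489511/25913055 ≈ -1.2924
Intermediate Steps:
-29601/20615 - 82*33/(-18855) = -29601*1/20615 - 2706*(-1/18855) = -29601/20615 + 902/6285 = -33489511/25913055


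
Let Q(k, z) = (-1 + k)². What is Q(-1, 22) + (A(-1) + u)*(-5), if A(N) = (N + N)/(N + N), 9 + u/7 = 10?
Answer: -36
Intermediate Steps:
u = 7 (u = -63 + 7*10 = -63 + 70 = 7)
A(N) = 1 (A(N) = (2*N)/((2*N)) = (2*N)*(1/(2*N)) = 1)
Q(-1, 22) + (A(-1) + u)*(-5) = (-1 - 1)² + (1 + 7)*(-5) = (-2)² + 8*(-5) = 4 - 40 = -36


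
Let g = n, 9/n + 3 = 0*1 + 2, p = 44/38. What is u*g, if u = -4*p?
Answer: 792/19 ≈ 41.684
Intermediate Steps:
p = 22/19 (p = 44*(1/38) = 22/19 ≈ 1.1579)
n = -9 (n = 9/(-3 + (0*1 + 2)) = 9/(-3 + (0 + 2)) = 9/(-3 + 2) = 9/(-1) = 9*(-1) = -9)
g = -9
u = -88/19 (u = -4*22/19 = -88/19 ≈ -4.6316)
u*g = -88/19*(-9) = 792/19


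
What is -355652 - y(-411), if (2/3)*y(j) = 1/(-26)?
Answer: -18493901/52 ≈ -3.5565e+5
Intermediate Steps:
y(j) = -3/52 (y(j) = (3/2)/(-26) = (3/2)*(-1/26) = -3/52)
-355652 - y(-411) = -355652 - 1*(-3/52) = -355652 + 3/52 = -18493901/52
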